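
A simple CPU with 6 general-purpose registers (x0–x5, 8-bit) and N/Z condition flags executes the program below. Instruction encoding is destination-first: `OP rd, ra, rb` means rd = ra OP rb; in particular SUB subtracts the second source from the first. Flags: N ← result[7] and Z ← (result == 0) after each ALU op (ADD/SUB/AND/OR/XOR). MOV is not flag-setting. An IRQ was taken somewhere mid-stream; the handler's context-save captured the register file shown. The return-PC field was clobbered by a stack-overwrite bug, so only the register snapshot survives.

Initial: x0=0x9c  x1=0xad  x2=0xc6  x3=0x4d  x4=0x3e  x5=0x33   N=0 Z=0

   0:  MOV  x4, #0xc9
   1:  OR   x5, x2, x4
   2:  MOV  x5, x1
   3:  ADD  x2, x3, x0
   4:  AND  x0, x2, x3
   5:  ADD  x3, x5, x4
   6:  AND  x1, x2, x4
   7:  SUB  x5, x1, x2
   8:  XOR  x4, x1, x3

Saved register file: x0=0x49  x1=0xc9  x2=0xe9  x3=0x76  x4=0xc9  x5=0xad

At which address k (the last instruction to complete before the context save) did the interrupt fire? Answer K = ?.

after  0: x0=0x9c x1=0xad x2=0xc6 x3=0x4d x4=0xc9 x5=0x33  N=0 Z=0
after  1: x0=0x9c x1=0xad x2=0xc6 x3=0x4d x4=0xc9 x5=0xcf  N=1 Z=0
after  2: x0=0x9c x1=0xad x2=0xc6 x3=0x4d x4=0xc9 x5=0xad  N=1 Z=0
after  3: x0=0x9c x1=0xad x2=0xe9 x3=0x4d x4=0xc9 x5=0xad  N=1 Z=0
after  4: x0=0x49 x1=0xad x2=0xe9 x3=0x4d x4=0xc9 x5=0xad  N=0 Z=0
after  5: x0=0x49 x1=0xad x2=0xe9 x3=0x76 x4=0xc9 x5=0xad  N=0 Z=0
after  6: x0=0x49 x1=0xc9 x2=0xe9 x3=0x76 x4=0xc9 x5=0xad  N=1 Z=0
-- IRQ taken; context saved, return-PC = 7 --

K = 6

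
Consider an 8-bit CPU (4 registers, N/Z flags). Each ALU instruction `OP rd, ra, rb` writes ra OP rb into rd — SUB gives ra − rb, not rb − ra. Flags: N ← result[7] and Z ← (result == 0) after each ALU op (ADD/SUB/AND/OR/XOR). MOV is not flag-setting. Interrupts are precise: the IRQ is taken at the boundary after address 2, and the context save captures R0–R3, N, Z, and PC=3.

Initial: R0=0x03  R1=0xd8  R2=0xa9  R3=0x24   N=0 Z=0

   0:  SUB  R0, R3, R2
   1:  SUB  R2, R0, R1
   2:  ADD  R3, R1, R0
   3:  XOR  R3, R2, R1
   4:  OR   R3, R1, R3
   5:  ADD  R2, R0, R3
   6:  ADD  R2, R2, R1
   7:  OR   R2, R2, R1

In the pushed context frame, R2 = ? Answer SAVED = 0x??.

SAVED = 0xa3

after  0: R0=0x7b R1=0xd8 R2=0xa9 R3=0x24  N=0 Z=0
after  1: R0=0x7b R1=0xd8 R2=0xa3 R3=0x24  N=1 Z=0
after  2: R0=0x7b R1=0xd8 R2=0xa3 R3=0x53  N=0 Z=0
-- IRQ taken; context saved, return-PC = 3 --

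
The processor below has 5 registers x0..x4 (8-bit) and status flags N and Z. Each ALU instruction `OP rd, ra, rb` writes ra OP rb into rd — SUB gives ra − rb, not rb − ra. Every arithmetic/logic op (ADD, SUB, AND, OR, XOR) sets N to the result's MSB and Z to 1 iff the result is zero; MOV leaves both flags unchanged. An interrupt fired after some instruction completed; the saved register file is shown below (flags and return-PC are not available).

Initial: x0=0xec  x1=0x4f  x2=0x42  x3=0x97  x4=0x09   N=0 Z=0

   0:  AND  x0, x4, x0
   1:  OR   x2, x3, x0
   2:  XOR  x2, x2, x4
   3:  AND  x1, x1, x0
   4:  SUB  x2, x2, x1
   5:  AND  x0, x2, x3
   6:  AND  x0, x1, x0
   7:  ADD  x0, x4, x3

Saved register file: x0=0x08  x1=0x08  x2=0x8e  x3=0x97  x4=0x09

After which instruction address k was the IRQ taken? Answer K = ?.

after  0: x0=0x08 x1=0x4f x2=0x42 x3=0x97 x4=0x09  N=0 Z=0
after  1: x0=0x08 x1=0x4f x2=0x9f x3=0x97 x4=0x09  N=1 Z=0
after  2: x0=0x08 x1=0x4f x2=0x96 x3=0x97 x4=0x09  N=1 Z=0
after  3: x0=0x08 x1=0x08 x2=0x96 x3=0x97 x4=0x09  N=0 Z=0
after  4: x0=0x08 x1=0x08 x2=0x8e x3=0x97 x4=0x09  N=1 Z=0
-- IRQ taken; context saved, return-PC = 5 --

K = 4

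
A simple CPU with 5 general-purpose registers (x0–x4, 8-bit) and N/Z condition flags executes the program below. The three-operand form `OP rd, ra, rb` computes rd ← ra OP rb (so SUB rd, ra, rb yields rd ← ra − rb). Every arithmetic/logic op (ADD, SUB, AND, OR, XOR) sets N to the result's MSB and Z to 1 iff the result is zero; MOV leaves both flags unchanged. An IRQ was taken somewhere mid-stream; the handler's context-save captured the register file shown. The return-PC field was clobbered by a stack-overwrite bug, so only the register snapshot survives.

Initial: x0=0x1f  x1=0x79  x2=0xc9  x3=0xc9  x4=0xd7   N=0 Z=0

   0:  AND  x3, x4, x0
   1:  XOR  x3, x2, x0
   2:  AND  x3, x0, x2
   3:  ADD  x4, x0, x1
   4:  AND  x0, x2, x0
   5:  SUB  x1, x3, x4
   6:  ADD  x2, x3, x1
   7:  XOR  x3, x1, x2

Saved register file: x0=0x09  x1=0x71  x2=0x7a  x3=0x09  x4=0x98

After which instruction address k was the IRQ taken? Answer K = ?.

after  0: x0=0x1f x1=0x79 x2=0xc9 x3=0x17 x4=0xd7  N=0 Z=0
after  1: x0=0x1f x1=0x79 x2=0xc9 x3=0xd6 x4=0xd7  N=1 Z=0
after  2: x0=0x1f x1=0x79 x2=0xc9 x3=0x09 x4=0xd7  N=0 Z=0
after  3: x0=0x1f x1=0x79 x2=0xc9 x3=0x09 x4=0x98  N=1 Z=0
after  4: x0=0x09 x1=0x79 x2=0xc9 x3=0x09 x4=0x98  N=0 Z=0
after  5: x0=0x09 x1=0x71 x2=0xc9 x3=0x09 x4=0x98  N=0 Z=0
after  6: x0=0x09 x1=0x71 x2=0x7a x3=0x09 x4=0x98  N=0 Z=0
-- IRQ taken; context saved, return-PC = 7 --

K = 6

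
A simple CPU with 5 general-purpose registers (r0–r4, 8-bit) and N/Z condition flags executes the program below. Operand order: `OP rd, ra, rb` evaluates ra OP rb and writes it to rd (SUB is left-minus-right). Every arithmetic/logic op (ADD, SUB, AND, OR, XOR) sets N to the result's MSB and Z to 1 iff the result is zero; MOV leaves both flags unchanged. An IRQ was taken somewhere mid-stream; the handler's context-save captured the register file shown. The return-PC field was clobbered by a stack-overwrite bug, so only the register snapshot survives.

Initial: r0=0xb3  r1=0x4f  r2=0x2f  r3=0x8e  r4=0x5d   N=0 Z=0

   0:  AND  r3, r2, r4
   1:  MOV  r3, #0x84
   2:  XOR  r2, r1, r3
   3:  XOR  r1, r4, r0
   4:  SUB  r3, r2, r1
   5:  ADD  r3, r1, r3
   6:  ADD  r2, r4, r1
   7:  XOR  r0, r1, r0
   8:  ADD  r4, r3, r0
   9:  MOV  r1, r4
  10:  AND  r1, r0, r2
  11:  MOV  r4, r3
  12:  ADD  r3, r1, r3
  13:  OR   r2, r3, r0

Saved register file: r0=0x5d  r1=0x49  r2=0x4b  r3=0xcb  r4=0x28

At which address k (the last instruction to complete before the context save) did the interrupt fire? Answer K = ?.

after  0: r0=0xb3 r1=0x4f r2=0x2f r3=0x0d r4=0x5d  N=0 Z=0
after  1: r0=0xb3 r1=0x4f r2=0x2f r3=0x84 r4=0x5d  N=0 Z=0
after  2: r0=0xb3 r1=0x4f r2=0xcb r3=0x84 r4=0x5d  N=1 Z=0
after  3: r0=0xb3 r1=0xee r2=0xcb r3=0x84 r4=0x5d  N=1 Z=0
after  4: r0=0xb3 r1=0xee r2=0xcb r3=0xdd r4=0x5d  N=1 Z=0
after  5: r0=0xb3 r1=0xee r2=0xcb r3=0xcb r4=0x5d  N=1 Z=0
after  6: r0=0xb3 r1=0xee r2=0x4b r3=0xcb r4=0x5d  N=0 Z=0
after  7: r0=0x5d r1=0xee r2=0x4b r3=0xcb r4=0x5d  N=0 Z=0
after  8: r0=0x5d r1=0xee r2=0x4b r3=0xcb r4=0x28  N=0 Z=0
after  9: r0=0x5d r1=0x28 r2=0x4b r3=0xcb r4=0x28  N=0 Z=0
after 10: r0=0x5d r1=0x49 r2=0x4b r3=0xcb r4=0x28  N=0 Z=0
-- IRQ taken; context saved, return-PC = 11 --

K = 10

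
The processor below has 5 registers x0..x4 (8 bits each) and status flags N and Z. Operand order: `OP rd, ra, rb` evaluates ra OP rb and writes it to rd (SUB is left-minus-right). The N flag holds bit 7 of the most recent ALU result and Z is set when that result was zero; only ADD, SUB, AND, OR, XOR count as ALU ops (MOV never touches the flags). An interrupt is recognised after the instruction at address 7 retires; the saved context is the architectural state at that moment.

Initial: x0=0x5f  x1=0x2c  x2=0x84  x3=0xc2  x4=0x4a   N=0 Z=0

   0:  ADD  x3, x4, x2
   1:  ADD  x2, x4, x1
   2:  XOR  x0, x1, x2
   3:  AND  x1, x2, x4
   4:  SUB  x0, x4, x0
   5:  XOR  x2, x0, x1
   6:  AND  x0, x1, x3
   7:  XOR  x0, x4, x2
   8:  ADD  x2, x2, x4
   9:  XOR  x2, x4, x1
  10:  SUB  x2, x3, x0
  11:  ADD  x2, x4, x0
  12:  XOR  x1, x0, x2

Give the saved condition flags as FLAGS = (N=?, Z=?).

after  0: x0=0x5f x1=0x2c x2=0x84 x3=0xce x4=0x4a  N=1 Z=0
after  1: x0=0x5f x1=0x2c x2=0x76 x3=0xce x4=0x4a  N=0 Z=0
after  2: x0=0x5a x1=0x2c x2=0x76 x3=0xce x4=0x4a  N=0 Z=0
after  3: x0=0x5a x1=0x42 x2=0x76 x3=0xce x4=0x4a  N=0 Z=0
after  4: x0=0xf0 x1=0x42 x2=0x76 x3=0xce x4=0x4a  N=1 Z=0
after  5: x0=0xf0 x1=0x42 x2=0xb2 x3=0xce x4=0x4a  N=1 Z=0
after  6: x0=0x42 x1=0x42 x2=0xb2 x3=0xce x4=0x4a  N=0 Z=0
after  7: x0=0xf8 x1=0x42 x2=0xb2 x3=0xce x4=0x4a  N=1 Z=0
-- IRQ taken; context saved, return-PC = 8 --

FLAGS = (N=1, Z=0)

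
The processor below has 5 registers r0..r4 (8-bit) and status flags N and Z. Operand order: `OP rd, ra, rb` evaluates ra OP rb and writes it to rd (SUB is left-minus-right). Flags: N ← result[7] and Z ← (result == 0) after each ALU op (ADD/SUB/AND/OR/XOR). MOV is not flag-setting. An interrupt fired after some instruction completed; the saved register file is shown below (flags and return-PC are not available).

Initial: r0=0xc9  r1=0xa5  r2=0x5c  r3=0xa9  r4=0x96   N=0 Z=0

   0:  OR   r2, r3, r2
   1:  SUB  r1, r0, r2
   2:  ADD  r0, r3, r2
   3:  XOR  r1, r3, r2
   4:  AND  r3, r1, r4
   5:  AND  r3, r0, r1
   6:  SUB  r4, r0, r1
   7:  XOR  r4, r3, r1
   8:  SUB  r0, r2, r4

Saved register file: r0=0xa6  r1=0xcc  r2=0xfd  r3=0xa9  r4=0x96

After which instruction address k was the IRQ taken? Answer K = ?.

K = 2

after  0: r0=0xc9 r1=0xa5 r2=0xfd r3=0xa9 r4=0x96  N=1 Z=0
after  1: r0=0xc9 r1=0xcc r2=0xfd r3=0xa9 r4=0x96  N=1 Z=0
after  2: r0=0xa6 r1=0xcc r2=0xfd r3=0xa9 r4=0x96  N=1 Z=0
-- IRQ taken; context saved, return-PC = 3 --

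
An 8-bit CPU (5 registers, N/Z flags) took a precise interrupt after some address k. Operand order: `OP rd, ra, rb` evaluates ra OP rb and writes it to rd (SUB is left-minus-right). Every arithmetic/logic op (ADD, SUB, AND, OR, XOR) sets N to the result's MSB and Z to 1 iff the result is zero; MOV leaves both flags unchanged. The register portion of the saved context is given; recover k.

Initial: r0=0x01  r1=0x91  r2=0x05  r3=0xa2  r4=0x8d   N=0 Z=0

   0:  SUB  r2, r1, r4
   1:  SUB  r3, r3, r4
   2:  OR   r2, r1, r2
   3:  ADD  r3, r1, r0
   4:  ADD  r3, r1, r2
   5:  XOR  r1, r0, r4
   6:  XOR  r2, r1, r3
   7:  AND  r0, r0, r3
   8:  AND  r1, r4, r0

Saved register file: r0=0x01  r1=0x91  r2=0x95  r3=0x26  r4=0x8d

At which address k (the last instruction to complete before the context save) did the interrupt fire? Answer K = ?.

after  0: r0=0x01 r1=0x91 r2=0x04 r3=0xa2 r4=0x8d  N=0 Z=0
after  1: r0=0x01 r1=0x91 r2=0x04 r3=0x15 r4=0x8d  N=0 Z=0
after  2: r0=0x01 r1=0x91 r2=0x95 r3=0x15 r4=0x8d  N=1 Z=0
after  3: r0=0x01 r1=0x91 r2=0x95 r3=0x92 r4=0x8d  N=1 Z=0
after  4: r0=0x01 r1=0x91 r2=0x95 r3=0x26 r4=0x8d  N=0 Z=0
-- IRQ taken; context saved, return-PC = 5 --

K = 4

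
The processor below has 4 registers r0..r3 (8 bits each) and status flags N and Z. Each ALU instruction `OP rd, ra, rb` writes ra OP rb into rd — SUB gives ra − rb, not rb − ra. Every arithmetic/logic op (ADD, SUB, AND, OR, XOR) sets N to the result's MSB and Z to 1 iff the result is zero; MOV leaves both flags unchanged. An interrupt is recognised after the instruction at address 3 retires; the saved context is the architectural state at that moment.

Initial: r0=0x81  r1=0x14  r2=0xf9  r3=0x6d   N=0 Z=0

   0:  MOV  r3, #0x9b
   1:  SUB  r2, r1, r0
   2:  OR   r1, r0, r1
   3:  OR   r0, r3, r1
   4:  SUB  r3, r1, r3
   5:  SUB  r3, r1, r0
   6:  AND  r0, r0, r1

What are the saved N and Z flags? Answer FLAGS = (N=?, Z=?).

after  0: r0=0x81 r1=0x14 r2=0xf9 r3=0x9b  N=0 Z=0
after  1: r0=0x81 r1=0x14 r2=0x93 r3=0x9b  N=1 Z=0
after  2: r0=0x81 r1=0x95 r2=0x93 r3=0x9b  N=1 Z=0
after  3: r0=0x9f r1=0x95 r2=0x93 r3=0x9b  N=1 Z=0
-- IRQ taken; context saved, return-PC = 4 --

FLAGS = (N=1, Z=0)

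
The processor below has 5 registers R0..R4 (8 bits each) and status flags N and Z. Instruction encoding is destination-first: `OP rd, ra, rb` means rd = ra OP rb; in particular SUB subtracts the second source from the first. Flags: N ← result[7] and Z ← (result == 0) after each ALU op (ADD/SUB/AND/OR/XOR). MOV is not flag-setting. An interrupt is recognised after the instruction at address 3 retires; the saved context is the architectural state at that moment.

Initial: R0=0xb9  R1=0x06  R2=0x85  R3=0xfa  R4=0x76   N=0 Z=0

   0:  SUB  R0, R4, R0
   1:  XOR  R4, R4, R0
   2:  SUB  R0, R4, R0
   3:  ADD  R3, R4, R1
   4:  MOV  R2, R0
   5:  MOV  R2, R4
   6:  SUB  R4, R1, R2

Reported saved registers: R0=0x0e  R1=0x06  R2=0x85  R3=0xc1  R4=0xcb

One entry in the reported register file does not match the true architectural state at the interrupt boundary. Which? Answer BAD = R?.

after  0: R0=0xbd R1=0x06 R2=0x85 R3=0xfa R4=0x76  N=1 Z=0
after  1: R0=0xbd R1=0x06 R2=0x85 R3=0xfa R4=0xcb  N=1 Z=0
after  2: R0=0x0e R1=0x06 R2=0x85 R3=0xfa R4=0xcb  N=0 Z=0
after  3: R0=0x0e R1=0x06 R2=0x85 R3=0xd1 R4=0xcb  N=1 Z=0
-- IRQ taken; context saved, return-PC = 4 --
mismatch: R3: reported 0xc1 vs actual 0xd1

BAD = R3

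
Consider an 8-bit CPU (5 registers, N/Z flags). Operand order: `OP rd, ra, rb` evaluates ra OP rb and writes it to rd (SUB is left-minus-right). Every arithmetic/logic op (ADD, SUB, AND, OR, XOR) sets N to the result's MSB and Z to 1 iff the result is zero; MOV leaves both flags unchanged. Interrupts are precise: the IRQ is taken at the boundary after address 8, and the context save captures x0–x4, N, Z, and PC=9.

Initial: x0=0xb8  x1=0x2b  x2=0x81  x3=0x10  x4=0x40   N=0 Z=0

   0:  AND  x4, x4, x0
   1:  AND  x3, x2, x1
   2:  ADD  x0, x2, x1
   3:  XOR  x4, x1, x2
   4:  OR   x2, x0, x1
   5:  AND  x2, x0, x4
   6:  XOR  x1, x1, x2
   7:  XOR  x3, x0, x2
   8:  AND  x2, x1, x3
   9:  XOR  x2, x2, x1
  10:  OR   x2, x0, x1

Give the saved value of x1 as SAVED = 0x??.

SAVED = 0x83

after  0: x0=0xb8 x1=0x2b x2=0x81 x3=0x10 x4=0x00  N=0 Z=1
after  1: x0=0xb8 x1=0x2b x2=0x81 x3=0x01 x4=0x00  N=0 Z=0
after  2: x0=0xac x1=0x2b x2=0x81 x3=0x01 x4=0x00  N=1 Z=0
after  3: x0=0xac x1=0x2b x2=0x81 x3=0x01 x4=0xaa  N=1 Z=0
after  4: x0=0xac x1=0x2b x2=0xaf x3=0x01 x4=0xaa  N=1 Z=0
after  5: x0=0xac x1=0x2b x2=0xa8 x3=0x01 x4=0xaa  N=1 Z=0
after  6: x0=0xac x1=0x83 x2=0xa8 x3=0x01 x4=0xaa  N=1 Z=0
after  7: x0=0xac x1=0x83 x2=0xa8 x3=0x04 x4=0xaa  N=0 Z=0
after  8: x0=0xac x1=0x83 x2=0x00 x3=0x04 x4=0xaa  N=0 Z=1
-- IRQ taken; context saved, return-PC = 9 --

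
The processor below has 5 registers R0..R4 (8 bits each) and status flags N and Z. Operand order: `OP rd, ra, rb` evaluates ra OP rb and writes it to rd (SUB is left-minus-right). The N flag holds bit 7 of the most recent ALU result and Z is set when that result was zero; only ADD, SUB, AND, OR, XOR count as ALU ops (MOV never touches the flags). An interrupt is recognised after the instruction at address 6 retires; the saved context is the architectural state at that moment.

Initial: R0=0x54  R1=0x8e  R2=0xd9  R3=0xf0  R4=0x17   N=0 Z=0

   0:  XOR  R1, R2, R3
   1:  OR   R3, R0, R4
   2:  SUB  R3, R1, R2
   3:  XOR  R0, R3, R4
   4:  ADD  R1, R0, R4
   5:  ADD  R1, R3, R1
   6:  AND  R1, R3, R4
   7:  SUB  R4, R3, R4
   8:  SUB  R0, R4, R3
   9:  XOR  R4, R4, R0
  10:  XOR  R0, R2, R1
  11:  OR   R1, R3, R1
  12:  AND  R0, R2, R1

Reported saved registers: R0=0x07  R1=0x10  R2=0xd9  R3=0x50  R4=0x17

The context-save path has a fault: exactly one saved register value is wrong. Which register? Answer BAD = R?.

after  0: R0=0x54 R1=0x29 R2=0xd9 R3=0xf0 R4=0x17  N=0 Z=0
after  1: R0=0x54 R1=0x29 R2=0xd9 R3=0x57 R4=0x17  N=0 Z=0
after  2: R0=0x54 R1=0x29 R2=0xd9 R3=0x50 R4=0x17  N=0 Z=0
after  3: R0=0x47 R1=0x29 R2=0xd9 R3=0x50 R4=0x17  N=0 Z=0
after  4: R0=0x47 R1=0x5e R2=0xd9 R3=0x50 R4=0x17  N=0 Z=0
after  5: R0=0x47 R1=0xae R2=0xd9 R3=0x50 R4=0x17  N=1 Z=0
after  6: R0=0x47 R1=0x10 R2=0xd9 R3=0x50 R4=0x17  N=0 Z=0
-- IRQ taken; context saved, return-PC = 7 --
mismatch: R0: reported 0x07 vs actual 0x47

BAD = R0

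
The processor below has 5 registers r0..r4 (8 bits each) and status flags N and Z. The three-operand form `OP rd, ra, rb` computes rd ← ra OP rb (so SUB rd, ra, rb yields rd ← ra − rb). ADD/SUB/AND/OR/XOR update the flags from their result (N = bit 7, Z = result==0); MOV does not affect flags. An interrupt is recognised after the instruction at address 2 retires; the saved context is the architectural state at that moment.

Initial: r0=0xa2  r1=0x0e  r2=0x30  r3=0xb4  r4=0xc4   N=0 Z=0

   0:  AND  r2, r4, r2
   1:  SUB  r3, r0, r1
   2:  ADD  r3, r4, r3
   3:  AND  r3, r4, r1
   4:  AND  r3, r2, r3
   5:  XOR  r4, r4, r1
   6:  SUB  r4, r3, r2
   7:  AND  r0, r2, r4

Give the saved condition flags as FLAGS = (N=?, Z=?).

FLAGS = (N=0, Z=0)

after  0: r0=0xa2 r1=0x0e r2=0x00 r3=0xb4 r4=0xc4  N=0 Z=1
after  1: r0=0xa2 r1=0x0e r2=0x00 r3=0x94 r4=0xc4  N=1 Z=0
after  2: r0=0xa2 r1=0x0e r2=0x00 r3=0x58 r4=0xc4  N=0 Z=0
-- IRQ taken; context saved, return-PC = 3 --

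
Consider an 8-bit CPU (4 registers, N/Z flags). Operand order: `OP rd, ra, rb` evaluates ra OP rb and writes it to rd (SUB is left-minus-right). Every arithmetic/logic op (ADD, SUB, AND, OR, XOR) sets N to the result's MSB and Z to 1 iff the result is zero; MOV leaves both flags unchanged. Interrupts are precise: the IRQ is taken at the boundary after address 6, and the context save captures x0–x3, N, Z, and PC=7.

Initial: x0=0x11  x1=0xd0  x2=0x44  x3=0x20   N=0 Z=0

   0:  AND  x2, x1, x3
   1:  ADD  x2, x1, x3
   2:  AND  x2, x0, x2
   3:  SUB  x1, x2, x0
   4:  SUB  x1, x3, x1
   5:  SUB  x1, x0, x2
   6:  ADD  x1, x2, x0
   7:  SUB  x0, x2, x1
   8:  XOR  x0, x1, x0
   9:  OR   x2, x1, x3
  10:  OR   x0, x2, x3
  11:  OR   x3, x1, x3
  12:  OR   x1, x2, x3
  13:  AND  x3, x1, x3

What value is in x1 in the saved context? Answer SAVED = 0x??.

SAVED = 0x21

after  0: x0=0x11 x1=0xd0 x2=0x00 x3=0x20  N=0 Z=1
after  1: x0=0x11 x1=0xd0 x2=0xf0 x3=0x20  N=1 Z=0
after  2: x0=0x11 x1=0xd0 x2=0x10 x3=0x20  N=0 Z=0
after  3: x0=0x11 x1=0xff x2=0x10 x3=0x20  N=1 Z=0
after  4: x0=0x11 x1=0x21 x2=0x10 x3=0x20  N=0 Z=0
after  5: x0=0x11 x1=0x01 x2=0x10 x3=0x20  N=0 Z=0
after  6: x0=0x11 x1=0x21 x2=0x10 x3=0x20  N=0 Z=0
-- IRQ taken; context saved, return-PC = 7 --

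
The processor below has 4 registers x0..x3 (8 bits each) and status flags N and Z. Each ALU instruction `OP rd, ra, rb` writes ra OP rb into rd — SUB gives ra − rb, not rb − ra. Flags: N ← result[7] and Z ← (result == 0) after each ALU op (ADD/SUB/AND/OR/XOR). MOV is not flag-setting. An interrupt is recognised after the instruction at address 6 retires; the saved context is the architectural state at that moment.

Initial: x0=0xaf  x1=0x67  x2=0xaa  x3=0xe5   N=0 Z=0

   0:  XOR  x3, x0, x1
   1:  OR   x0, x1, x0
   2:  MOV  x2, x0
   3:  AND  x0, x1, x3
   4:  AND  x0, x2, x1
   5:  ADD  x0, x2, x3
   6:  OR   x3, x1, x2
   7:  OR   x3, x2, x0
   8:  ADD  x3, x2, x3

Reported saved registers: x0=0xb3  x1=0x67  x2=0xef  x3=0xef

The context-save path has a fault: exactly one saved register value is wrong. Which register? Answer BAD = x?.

after  0: x0=0xaf x1=0x67 x2=0xaa x3=0xc8  N=1 Z=0
after  1: x0=0xef x1=0x67 x2=0xaa x3=0xc8  N=1 Z=0
after  2: x0=0xef x1=0x67 x2=0xef x3=0xc8  N=1 Z=0
after  3: x0=0x40 x1=0x67 x2=0xef x3=0xc8  N=0 Z=0
after  4: x0=0x67 x1=0x67 x2=0xef x3=0xc8  N=0 Z=0
after  5: x0=0xb7 x1=0x67 x2=0xef x3=0xc8  N=1 Z=0
after  6: x0=0xb7 x1=0x67 x2=0xef x3=0xef  N=1 Z=0
-- IRQ taken; context saved, return-PC = 7 --
mismatch: x0: reported 0xb3 vs actual 0xb7

BAD = x0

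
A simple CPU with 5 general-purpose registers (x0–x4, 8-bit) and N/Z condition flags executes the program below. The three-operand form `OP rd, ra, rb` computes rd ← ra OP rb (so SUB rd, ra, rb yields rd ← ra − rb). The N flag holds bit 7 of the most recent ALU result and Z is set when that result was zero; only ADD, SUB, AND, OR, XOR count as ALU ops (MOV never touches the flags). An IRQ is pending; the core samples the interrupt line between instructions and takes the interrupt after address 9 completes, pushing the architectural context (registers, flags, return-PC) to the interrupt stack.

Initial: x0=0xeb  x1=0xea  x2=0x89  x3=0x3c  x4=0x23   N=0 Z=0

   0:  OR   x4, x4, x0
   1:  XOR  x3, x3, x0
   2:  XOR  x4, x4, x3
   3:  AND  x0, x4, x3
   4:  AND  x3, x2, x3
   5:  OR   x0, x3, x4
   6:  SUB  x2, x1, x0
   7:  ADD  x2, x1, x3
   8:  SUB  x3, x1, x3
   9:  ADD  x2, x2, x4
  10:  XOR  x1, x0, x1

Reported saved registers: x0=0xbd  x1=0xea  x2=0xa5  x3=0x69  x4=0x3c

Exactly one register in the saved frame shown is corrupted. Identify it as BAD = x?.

BAD = x2

after  0: x0=0xeb x1=0xea x2=0x89 x3=0x3c x4=0xeb  N=1 Z=0
after  1: x0=0xeb x1=0xea x2=0x89 x3=0xd7 x4=0xeb  N=1 Z=0
after  2: x0=0xeb x1=0xea x2=0x89 x3=0xd7 x4=0x3c  N=0 Z=0
after  3: x0=0x14 x1=0xea x2=0x89 x3=0xd7 x4=0x3c  N=0 Z=0
after  4: x0=0x14 x1=0xea x2=0x89 x3=0x81 x4=0x3c  N=1 Z=0
after  5: x0=0xbd x1=0xea x2=0x89 x3=0x81 x4=0x3c  N=1 Z=0
after  6: x0=0xbd x1=0xea x2=0x2d x3=0x81 x4=0x3c  N=0 Z=0
after  7: x0=0xbd x1=0xea x2=0x6b x3=0x81 x4=0x3c  N=0 Z=0
after  8: x0=0xbd x1=0xea x2=0x6b x3=0x69 x4=0x3c  N=0 Z=0
after  9: x0=0xbd x1=0xea x2=0xa7 x3=0x69 x4=0x3c  N=1 Z=0
-- IRQ taken; context saved, return-PC = 10 --
mismatch: x2: reported 0xa5 vs actual 0xa7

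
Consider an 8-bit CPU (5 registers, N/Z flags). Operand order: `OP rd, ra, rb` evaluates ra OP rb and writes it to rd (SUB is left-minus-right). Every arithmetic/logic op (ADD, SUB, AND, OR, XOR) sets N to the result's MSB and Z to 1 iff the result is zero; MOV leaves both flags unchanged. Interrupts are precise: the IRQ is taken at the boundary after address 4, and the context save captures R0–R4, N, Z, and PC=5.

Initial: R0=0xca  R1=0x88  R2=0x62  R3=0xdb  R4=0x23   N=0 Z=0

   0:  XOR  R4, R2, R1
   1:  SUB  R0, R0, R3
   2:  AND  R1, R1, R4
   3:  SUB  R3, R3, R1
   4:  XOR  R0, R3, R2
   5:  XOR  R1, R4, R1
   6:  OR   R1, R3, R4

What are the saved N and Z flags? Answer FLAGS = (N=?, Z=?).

after  0: R0=0xca R1=0x88 R2=0x62 R3=0xdb R4=0xea  N=1 Z=0
after  1: R0=0xef R1=0x88 R2=0x62 R3=0xdb R4=0xea  N=1 Z=0
after  2: R0=0xef R1=0x88 R2=0x62 R3=0xdb R4=0xea  N=1 Z=0
after  3: R0=0xef R1=0x88 R2=0x62 R3=0x53 R4=0xea  N=0 Z=0
after  4: R0=0x31 R1=0x88 R2=0x62 R3=0x53 R4=0xea  N=0 Z=0
-- IRQ taken; context saved, return-PC = 5 --

FLAGS = (N=0, Z=0)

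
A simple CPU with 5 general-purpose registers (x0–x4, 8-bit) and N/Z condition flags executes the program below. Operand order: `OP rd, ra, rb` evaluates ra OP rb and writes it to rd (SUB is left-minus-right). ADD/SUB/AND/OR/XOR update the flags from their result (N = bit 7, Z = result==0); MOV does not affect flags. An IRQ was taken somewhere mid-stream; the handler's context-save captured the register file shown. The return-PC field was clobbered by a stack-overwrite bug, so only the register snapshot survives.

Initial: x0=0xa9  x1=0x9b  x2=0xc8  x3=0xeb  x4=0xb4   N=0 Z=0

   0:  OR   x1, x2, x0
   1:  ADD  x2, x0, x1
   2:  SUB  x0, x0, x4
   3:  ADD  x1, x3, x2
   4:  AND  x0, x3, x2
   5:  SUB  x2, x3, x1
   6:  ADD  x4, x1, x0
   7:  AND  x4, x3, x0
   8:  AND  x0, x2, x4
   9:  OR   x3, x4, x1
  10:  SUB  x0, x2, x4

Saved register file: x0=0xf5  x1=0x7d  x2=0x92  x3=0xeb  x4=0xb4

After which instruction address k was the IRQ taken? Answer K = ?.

after  0: x0=0xa9 x1=0xe9 x2=0xc8 x3=0xeb x4=0xb4  N=1 Z=0
after  1: x0=0xa9 x1=0xe9 x2=0x92 x3=0xeb x4=0xb4  N=1 Z=0
after  2: x0=0xf5 x1=0xe9 x2=0x92 x3=0xeb x4=0xb4  N=1 Z=0
after  3: x0=0xf5 x1=0x7d x2=0x92 x3=0xeb x4=0xb4  N=0 Z=0
-- IRQ taken; context saved, return-PC = 4 --

K = 3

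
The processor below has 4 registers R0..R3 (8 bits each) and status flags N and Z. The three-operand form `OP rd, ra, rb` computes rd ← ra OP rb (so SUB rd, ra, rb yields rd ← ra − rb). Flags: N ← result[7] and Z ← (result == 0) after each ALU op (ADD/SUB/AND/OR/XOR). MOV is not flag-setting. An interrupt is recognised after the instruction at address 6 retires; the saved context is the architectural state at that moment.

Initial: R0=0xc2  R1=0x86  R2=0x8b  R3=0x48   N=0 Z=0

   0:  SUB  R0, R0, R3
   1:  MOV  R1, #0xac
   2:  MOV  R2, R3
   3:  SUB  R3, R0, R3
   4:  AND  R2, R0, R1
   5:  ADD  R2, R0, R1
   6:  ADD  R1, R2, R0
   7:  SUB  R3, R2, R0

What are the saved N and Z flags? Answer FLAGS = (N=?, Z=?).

FLAGS = (N=1, Z=0)

after  0: R0=0x7a R1=0x86 R2=0x8b R3=0x48  N=0 Z=0
after  1: R0=0x7a R1=0xac R2=0x8b R3=0x48  N=0 Z=0
after  2: R0=0x7a R1=0xac R2=0x48 R3=0x48  N=0 Z=0
after  3: R0=0x7a R1=0xac R2=0x48 R3=0x32  N=0 Z=0
after  4: R0=0x7a R1=0xac R2=0x28 R3=0x32  N=0 Z=0
after  5: R0=0x7a R1=0xac R2=0x26 R3=0x32  N=0 Z=0
after  6: R0=0x7a R1=0xa0 R2=0x26 R3=0x32  N=1 Z=0
-- IRQ taken; context saved, return-PC = 7 --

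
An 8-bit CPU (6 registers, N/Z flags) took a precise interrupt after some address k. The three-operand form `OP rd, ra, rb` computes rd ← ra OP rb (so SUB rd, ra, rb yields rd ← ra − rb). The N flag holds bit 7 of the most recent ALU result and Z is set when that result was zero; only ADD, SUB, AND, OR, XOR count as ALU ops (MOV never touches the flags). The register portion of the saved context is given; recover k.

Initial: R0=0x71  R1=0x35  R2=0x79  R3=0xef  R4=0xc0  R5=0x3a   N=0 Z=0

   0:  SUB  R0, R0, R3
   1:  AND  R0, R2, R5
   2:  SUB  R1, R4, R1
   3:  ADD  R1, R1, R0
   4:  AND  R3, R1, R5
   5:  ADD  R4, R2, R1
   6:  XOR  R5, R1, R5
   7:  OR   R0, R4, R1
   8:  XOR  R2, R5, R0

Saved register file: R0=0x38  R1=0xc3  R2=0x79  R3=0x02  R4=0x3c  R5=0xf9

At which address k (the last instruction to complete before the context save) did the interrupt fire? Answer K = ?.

K = 6

after  0: R0=0x82 R1=0x35 R2=0x79 R3=0xef R4=0xc0 R5=0x3a  N=1 Z=0
after  1: R0=0x38 R1=0x35 R2=0x79 R3=0xef R4=0xc0 R5=0x3a  N=0 Z=0
after  2: R0=0x38 R1=0x8b R2=0x79 R3=0xef R4=0xc0 R5=0x3a  N=1 Z=0
after  3: R0=0x38 R1=0xc3 R2=0x79 R3=0xef R4=0xc0 R5=0x3a  N=1 Z=0
after  4: R0=0x38 R1=0xc3 R2=0x79 R3=0x02 R4=0xc0 R5=0x3a  N=0 Z=0
after  5: R0=0x38 R1=0xc3 R2=0x79 R3=0x02 R4=0x3c R5=0x3a  N=0 Z=0
after  6: R0=0x38 R1=0xc3 R2=0x79 R3=0x02 R4=0x3c R5=0xf9  N=1 Z=0
-- IRQ taken; context saved, return-PC = 7 --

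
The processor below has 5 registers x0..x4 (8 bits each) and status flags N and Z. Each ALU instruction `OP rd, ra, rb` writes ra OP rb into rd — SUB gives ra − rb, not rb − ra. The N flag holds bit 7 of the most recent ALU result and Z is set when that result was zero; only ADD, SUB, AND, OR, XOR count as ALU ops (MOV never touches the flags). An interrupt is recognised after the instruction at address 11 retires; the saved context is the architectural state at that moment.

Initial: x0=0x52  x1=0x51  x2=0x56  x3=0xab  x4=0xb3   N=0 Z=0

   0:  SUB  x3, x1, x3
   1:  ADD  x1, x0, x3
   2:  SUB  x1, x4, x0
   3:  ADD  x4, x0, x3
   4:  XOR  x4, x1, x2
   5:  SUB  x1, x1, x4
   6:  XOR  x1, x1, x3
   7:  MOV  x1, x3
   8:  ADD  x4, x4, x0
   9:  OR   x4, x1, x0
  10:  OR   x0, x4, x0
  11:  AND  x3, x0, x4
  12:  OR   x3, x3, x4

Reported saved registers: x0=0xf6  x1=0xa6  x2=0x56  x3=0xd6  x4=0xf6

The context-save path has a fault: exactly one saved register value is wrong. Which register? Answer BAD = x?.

BAD = x3

after  0: x0=0x52 x1=0x51 x2=0x56 x3=0xa6 x4=0xb3  N=1 Z=0
after  1: x0=0x52 x1=0xf8 x2=0x56 x3=0xa6 x4=0xb3  N=1 Z=0
after  2: x0=0x52 x1=0x61 x2=0x56 x3=0xa6 x4=0xb3  N=0 Z=0
after  3: x0=0x52 x1=0x61 x2=0x56 x3=0xa6 x4=0xf8  N=1 Z=0
after  4: x0=0x52 x1=0x61 x2=0x56 x3=0xa6 x4=0x37  N=0 Z=0
after  5: x0=0x52 x1=0x2a x2=0x56 x3=0xa6 x4=0x37  N=0 Z=0
after  6: x0=0x52 x1=0x8c x2=0x56 x3=0xa6 x4=0x37  N=1 Z=0
after  7: x0=0x52 x1=0xa6 x2=0x56 x3=0xa6 x4=0x37  N=1 Z=0
after  8: x0=0x52 x1=0xa6 x2=0x56 x3=0xa6 x4=0x89  N=1 Z=0
after  9: x0=0x52 x1=0xa6 x2=0x56 x3=0xa6 x4=0xf6  N=1 Z=0
after 10: x0=0xf6 x1=0xa6 x2=0x56 x3=0xa6 x4=0xf6  N=1 Z=0
after 11: x0=0xf6 x1=0xa6 x2=0x56 x3=0xf6 x4=0xf6  N=1 Z=0
-- IRQ taken; context saved, return-PC = 12 --
mismatch: x3: reported 0xd6 vs actual 0xf6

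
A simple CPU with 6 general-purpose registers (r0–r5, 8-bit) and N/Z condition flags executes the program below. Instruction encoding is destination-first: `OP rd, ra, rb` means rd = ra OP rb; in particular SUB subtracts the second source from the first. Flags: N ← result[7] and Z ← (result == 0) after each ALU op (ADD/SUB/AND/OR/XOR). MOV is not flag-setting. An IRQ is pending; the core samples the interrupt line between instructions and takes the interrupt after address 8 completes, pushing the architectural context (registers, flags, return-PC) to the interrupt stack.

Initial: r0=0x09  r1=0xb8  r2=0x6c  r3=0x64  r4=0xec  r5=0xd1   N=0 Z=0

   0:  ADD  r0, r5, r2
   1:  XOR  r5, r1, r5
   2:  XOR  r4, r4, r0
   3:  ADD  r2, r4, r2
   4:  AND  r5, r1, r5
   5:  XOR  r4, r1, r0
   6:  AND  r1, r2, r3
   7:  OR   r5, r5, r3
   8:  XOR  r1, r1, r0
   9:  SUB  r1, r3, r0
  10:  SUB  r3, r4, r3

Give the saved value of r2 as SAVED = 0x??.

SAVED = 0x3d

after  0: r0=0x3d r1=0xb8 r2=0x6c r3=0x64 r4=0xec r5=0xd1  N=0 Z=0
after  1: r0=0x3d r1=0xb8 r2=0x6c r3=0x64 r4=0xec r5=0x69  N=0 Z=0
after  2: r0=0x3d r1=0xb8 r2=0x6c r3=0x64 r4=0xd1 r5=0x69  N=1 Z=0
after  3: r0=0x3d r1=0xb8 r2=0x3d r3=0x64 r4=0xd1 r5=0x69  N=0 Z=0
after  4: r0=0x3d r1=0xb8 r2=0x3d r3=0x64 r4=0xd1 r5=0x28  N=0 Z=0
after  5: r0=0x3d r1=0xb8 r2=0x3d r3=0x64 r4=0x85 r5=0x28  N=1 Z=0
after  6: r0=0x3d r1=0x24 r2=0x3d r3=0x64 r4=0x85 r5=0x28  N=0 Z=0
after  7: r0=0x3d r1=0x24 r2=0x3d r3=0x64 r4=0x85 r5=0x6c  N=0 Z=0
after  8: r0=0x3d r1=0x19 r2=0x3d r3=0x64 r4=0x85 r5=0x6c  N=0 Z=0
-- IRQ taken; context saved, return-PC = 9 --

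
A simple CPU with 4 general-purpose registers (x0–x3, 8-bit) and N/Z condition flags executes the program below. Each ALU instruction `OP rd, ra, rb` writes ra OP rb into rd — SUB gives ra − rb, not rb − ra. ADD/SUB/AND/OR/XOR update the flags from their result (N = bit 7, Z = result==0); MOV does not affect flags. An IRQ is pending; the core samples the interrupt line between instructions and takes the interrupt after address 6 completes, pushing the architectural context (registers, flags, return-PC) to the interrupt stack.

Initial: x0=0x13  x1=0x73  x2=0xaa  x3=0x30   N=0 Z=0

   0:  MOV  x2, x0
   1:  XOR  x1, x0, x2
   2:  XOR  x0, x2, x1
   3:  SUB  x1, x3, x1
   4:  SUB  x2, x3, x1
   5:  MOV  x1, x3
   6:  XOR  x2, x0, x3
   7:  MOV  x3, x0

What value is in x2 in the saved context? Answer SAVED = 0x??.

after  0: x0=0x13 x1=0x73 x2=0x13 x3=0x30  N=0 Z=0
after  1: x0=0x13 x1=0x00 x2=0x13 x3=0x30  N=0 Z=1
after  2: x0=0x13 x1=0x00 x2=0x13 x3=0x30  N=0 Z=0
after  3: x0=0x13 x1=0x30 x2=0x13 x3=0x30  N=0 Z=0
after  4: x0=0x13 x1=0x30 x2=0x00 x3=0x30  N=0 Z=1
after  5: x0=0x13 x1=0x30 x2=0x00 x3=0x30  N=0 Z=1
after  6: x0=0x13 x1=0x30 x2=0x23 x3=0x30  N=0 Z=0
-- IRQ taken; context saved, return-PC = 7 --

SAVED = 0x23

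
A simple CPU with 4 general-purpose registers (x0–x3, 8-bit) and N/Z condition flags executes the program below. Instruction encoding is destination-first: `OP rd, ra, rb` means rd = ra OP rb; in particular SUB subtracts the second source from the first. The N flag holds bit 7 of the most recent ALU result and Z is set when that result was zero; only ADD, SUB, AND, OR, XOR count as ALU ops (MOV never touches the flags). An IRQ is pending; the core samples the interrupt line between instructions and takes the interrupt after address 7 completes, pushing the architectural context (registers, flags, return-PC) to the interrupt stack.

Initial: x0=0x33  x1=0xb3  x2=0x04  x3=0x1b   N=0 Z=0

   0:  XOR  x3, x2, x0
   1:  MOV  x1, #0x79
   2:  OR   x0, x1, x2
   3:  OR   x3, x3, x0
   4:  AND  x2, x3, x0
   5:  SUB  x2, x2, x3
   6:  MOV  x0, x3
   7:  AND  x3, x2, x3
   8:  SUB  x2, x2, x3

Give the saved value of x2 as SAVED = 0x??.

SAVED = 0xfe

after  0: x0=0x33 x1=0xb3 x2=0x04 x3=0x37  N=0 Z=0
after  1: x0=0x33 x1=0x79 x2=0x04 x3=0x37  N=0 Z=0
after  2: x0=0x7d x1=0x79 x2=0x04 x3=0x37  N=0 Z=0
after  3: x0=0x7d x1=0x79 x2=0x04 x3=0x7f  N=0 Z=0
after  4: x0=0x7d x1=0x79 x2=0x7d x3=0x7f  N=0 Z=0
after  5: x0=0x7d x1=0x79 x2=0xfe x3=0x7f  N=1 Z=0
after  6: x0=0x7f x1=0x79 x2=0xfe x3=0x7f  N=1 Z=0
after  7: x0=0x7f x1=0x79 x2=0xfe x3=0x7e  N=0 Z=0
-- IRQ taken; context saved, return-PC = 8 --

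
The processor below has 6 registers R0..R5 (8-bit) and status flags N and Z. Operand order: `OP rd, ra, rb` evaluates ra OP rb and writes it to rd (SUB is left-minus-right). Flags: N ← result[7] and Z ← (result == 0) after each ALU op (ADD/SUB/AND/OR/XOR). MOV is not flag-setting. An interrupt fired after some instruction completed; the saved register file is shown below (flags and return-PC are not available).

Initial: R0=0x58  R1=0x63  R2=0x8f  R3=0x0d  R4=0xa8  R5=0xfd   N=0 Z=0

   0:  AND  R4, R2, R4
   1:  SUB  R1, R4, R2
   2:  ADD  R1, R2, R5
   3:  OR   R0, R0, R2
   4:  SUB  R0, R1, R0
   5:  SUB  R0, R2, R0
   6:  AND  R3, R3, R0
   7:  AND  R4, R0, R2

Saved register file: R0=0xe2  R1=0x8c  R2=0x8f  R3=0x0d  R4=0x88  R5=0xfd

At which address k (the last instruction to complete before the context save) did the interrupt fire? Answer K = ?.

after  0: R0=0x58 R1=0x63 R2=0x8f R3=0x0d R4=0x88 R5=0xfd  N=1 Z=0
after  1: R0=0x58 R1=0xf9 R2=0x8f R3=0x0d R4=0x88 R5=0xfd  N=1 Z=0
after  2: R0=0x58 R1=0x8c R2=0x8f R3=0x0d R4=0x88 R5=0xfd  N=1 Z=0
after  3: R0=0xdf R1=0x8c R2=0x8f R3=0x0d R4=0x88 R5=0xfd  N=1 Z=0
after  4: R0=0xad R1=0x8c R2=0x8f R3=0x0d R4=0x88 R5=0xfd  N=1 Z=0
after  5: R0=0xe2 R1=0x8c R2=0x8f R3=0x0d R4=0x88 R5=0xfd  N=1 Z=0
-- IRQ taken; context saved, return-PC = 6 --

K = 5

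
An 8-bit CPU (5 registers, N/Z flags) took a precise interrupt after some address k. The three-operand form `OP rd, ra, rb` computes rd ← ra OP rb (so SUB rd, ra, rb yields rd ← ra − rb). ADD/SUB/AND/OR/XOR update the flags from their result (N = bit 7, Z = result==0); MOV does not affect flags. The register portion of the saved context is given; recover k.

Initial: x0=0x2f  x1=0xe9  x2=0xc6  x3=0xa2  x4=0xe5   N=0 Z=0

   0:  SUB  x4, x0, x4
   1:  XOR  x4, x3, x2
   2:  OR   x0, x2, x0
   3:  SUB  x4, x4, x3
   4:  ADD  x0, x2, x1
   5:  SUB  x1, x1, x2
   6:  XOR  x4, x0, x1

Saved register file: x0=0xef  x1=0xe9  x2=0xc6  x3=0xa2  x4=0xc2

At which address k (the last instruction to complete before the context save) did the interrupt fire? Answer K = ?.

after  0: x0=0x2f x1=0xe9 x2=0xc6 x3=0xa2 x4=0x4a  N=0 Z=0
after  1: x0=0x2f x1=0xe9 x2=0xc6 x3=0xa2 x4=0x64  N=0 Z=0
after  2: x0=0xef x1=0xe9 x2=0xc6 x3=0xa2 x4=0x64  N=1 Z=0
after  3: x0=0xef x1=0xe9 x2=0xc6 x3=0xa2 x4=0xc2  N=1 Z=0
-- IRQ taken; context saved, return-PC = 4 --

K = 3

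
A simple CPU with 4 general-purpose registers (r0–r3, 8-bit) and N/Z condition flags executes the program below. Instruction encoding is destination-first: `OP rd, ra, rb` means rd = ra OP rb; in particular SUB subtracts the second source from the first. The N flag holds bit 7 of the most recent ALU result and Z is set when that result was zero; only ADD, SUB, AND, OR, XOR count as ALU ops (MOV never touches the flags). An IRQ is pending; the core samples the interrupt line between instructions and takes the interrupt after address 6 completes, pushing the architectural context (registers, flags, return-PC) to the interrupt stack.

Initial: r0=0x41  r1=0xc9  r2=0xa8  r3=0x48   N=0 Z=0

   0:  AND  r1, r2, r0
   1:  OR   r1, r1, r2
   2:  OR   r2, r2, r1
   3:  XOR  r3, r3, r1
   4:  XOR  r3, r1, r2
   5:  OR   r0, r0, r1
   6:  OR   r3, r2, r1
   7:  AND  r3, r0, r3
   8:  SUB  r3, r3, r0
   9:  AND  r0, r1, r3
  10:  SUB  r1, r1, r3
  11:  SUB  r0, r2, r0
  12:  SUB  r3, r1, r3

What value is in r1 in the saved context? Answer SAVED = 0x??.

SAVED = 0xa8

after  0: r0=0x41 r1=0x00 r2=0xa8 r3=0x48  N=0 Z=1
after  1: r0=0x41 r1=0xa8 r2=0xa8 r3=0x48  N=1 Z=0
after  2: r0=0x41 r1=0xa8 r2=0xa8 r3=0x48  N=1 Z=0
after  3: r0=0x41 r1=0xa8 r2=0xa8 r3=0xe0  N=1 Z=0
after  4: r0=0x41 r1=0xa8 r2=0xa8 r3=0x00  N=0 Z=1
after  5: r0=0xe9 r1=0xa8 r2=0xa8 r3=0x00  N=1 Z=0
after  6: r0=0xe9 r1=0xa8 r2=0xa8 r3=0xa8  N=1 Z=0
-- IRQ taken; context saved, return-PC = 7 --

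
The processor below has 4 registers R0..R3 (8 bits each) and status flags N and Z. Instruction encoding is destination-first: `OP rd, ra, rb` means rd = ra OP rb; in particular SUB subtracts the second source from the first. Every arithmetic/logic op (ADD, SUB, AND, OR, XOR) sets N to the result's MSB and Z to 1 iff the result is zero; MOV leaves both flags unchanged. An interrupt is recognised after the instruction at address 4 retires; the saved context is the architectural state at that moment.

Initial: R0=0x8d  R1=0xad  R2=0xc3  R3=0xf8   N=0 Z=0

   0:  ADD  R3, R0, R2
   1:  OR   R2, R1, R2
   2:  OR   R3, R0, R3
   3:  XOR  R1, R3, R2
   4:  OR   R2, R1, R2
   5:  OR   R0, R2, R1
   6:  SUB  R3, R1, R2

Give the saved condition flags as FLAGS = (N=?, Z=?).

FLAGS = (N=1, Z=0)

after  0: R0=0x8d R1=0xad R2=0xc3 R3=0x50  N=0 Z=0
after  1: R0=0x8d R1=0xad R2=0xef R3=0x50  N=1 Z=0
after  2: R0=0x8d R1=0xad R2=0xef R3=0xdd  N=1 Z=0
after  3: R0=0x8d R1=0x32 R2=0xef R3=0xdd  N=0 Z=0
after  4: R0=0x8d R1=0x32 R2=0xff R3=0xdd  N=1 Z=0
-- IRQ taken; context saved, return-PC = 5 --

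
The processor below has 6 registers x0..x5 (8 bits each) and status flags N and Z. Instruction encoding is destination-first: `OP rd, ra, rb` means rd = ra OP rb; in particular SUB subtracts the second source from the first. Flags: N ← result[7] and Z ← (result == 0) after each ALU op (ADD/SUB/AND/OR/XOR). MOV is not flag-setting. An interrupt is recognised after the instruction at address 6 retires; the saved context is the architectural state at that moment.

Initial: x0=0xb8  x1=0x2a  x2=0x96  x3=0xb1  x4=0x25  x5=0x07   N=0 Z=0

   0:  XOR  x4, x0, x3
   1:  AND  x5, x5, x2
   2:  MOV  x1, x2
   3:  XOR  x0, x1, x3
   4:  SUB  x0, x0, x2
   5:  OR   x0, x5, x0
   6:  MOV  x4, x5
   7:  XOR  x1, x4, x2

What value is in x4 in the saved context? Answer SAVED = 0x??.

after  0: x0=0xb8 x1=0x2a x2=0x96 x3=0xb1 x4=0x09 x5=0x07  N=0 Z=0
after  1: x0=0xb8 x1=0x2a x2=0x96 x3=0xb1 x4=0x09 x5=0x06  N=0 Z=0
after  2: x0=0xb8 x1=0x96 x2=0x96 x3=0xb1 x4=0x09 x5=0x06  N=0 Z=0
after  3: x0=0x27 x1=0x96 x2=0x96 x3=0xb1 x4=0x09 x5=0x06  N=0 Z=0
after  4: x0=0x91 x1=0x96 x2=0x96 x3=0xb1 x4=0x09 x5=0x06  N=1 Z=0
after  5: x0=0x97 x1=0x96 x2=0x96 x3=0xb1 x4=0x09 x5=0x06  N=1 Z=0
after  6: x0=0x97 x1=0x96 x2=0x96 x3=0xb1 x4=0x06 x5=0x06  N=1 Z=0
-- IRQ taken; context saved, return-PC = 7 --

SAVED = 0x06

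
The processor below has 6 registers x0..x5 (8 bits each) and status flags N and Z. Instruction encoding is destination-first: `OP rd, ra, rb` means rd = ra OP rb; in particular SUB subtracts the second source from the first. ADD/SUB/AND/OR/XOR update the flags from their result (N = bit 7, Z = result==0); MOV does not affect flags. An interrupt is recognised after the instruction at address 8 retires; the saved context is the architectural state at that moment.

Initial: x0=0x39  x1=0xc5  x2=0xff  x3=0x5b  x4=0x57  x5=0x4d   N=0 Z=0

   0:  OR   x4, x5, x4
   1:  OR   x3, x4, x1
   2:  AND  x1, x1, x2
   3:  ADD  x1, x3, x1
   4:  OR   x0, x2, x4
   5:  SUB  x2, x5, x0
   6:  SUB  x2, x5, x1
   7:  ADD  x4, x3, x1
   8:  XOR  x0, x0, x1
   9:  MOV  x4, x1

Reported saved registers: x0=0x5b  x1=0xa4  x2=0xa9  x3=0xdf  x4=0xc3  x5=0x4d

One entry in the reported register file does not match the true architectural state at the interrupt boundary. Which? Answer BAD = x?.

after  0: x0=0x39 x1=0xc5 x2=0xff x3=0x5b x4=0x5f x5=0x4d  N=0 Z=0
after  1: x0=0x39 x1=0xc5 x2=0xff x3=0xdf x4=0x5f x5=0x4d  N=1 Z=0
after  2: x0=0x39 x1=0xc5 x2=0xff x3=0xdf x4=0x5f x5=0x4d  N=1 Z=0
after  3: x0=0x39 x1=0xa4 x2=0xff x3=0xdf x4=0x5f x5=0x4d  N=1 Z=0
after  4: x0=0xff x1=0xa4 x2=0xff x3=0xdf x4=0x5f x5=0x4d  N=1 Z=0
after  5: x0=0xff x1=0xa4 x2=0x4e x3=0xdf x4=0x5f x5=0x4d  N=0 Z=0
after  6: x0=0xff x1=0xa4 x2=0xa9 x3=0xdf x4=0x5f x5=0x4d  N=1 Z=0
after  7: x0=0xff x1=0xa4 x2=0xa9 x3=0xdf x4=0x83 x5=0x4d  N=1 Z=0
after  8: x0=0x5b x1=0xa4 x2=0xa9 x3=0xdf x4=0x83 x5=0x4d  N=0 Z=0
-- IRQ taken; context saved, return-PC = 9 --
mismatch: x4: reported 0xc3 vs actual 0x83

BAD = x4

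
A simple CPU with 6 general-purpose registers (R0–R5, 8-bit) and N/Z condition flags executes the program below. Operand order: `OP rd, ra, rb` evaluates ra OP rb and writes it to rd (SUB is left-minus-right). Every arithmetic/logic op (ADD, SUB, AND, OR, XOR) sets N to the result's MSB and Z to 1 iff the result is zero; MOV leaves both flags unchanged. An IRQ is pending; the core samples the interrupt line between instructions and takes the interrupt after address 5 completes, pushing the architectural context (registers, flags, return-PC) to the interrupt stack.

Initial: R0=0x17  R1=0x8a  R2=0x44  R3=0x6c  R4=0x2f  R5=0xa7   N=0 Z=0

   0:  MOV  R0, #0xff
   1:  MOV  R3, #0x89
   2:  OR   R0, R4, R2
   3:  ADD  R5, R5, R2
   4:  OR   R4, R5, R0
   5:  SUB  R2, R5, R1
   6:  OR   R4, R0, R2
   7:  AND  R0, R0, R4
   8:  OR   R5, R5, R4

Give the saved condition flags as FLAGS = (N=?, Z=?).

after  0: R0=0xff R1=0x8a R2=0x44 R3=0x6c R4=0x2f R5=0xa7  N=0 Z=0
after  1: R0=0xff R1=0x8a R2=0x44 R3=0x89 R4=0x2f R5=0xa7  N=0 Z=0
after  2: R0=0x6f R1=0x8a R2=0x44 R3=0x89 R4=0x2f R5=0xa7  N=0 Z=0
after  3: R0=0x6f R1=0x8a R2=0x44 R3=0x89 R4=0x2f R5=0xeb  N=1 Z=0
after  4: R0=0x6f R1=0x8a R2=0x44 R3=0x89 R4=0xef R5=0xeb  N=1 Z=0
after  5: R0=0x6f R1=0x8a R2=0x61 R3=0x89 R4=0xef R5=0xeb  N=0 Z=0
-- IRQ taken; context saved, return-PC = 6 --

FLAGS = (N=0, Z=0)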